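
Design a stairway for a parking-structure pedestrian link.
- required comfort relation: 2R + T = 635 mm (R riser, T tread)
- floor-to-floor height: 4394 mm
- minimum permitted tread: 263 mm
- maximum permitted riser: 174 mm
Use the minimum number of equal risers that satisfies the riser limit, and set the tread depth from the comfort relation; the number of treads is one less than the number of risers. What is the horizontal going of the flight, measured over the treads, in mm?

7425 mm

At most 174 each: 4394/174 = 25.25, giving 26 risers.
Each riser is 4394/26 = 169 mm (≤ 174 mm).
Tread T = 635 − 2 × 169 = 297 mm (≥ 263 mm).
26 risers give 25 treads; going = 25 × 297 = 7425 mm.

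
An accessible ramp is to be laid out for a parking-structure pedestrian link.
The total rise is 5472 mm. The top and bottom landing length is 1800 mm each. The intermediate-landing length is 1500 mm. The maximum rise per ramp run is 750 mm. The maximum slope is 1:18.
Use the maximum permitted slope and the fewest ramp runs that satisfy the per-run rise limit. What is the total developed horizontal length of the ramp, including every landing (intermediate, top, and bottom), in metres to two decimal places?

At most 750 each: 5472/750 = 7.30, giving 8 ramp runs. That means 7 intermediate landings.
Ramp run (horizontal) at 1:18: 5472 × 18 = 98496 mm.
Intermediate landings: 7 × 1500 = 10500 mm.
Top and bottom landings: 2 × 1800 = 3600 mm.
Total = 98496 + 10500 + 3600 = 112596 mm.
= 112.60 m.

112.60 m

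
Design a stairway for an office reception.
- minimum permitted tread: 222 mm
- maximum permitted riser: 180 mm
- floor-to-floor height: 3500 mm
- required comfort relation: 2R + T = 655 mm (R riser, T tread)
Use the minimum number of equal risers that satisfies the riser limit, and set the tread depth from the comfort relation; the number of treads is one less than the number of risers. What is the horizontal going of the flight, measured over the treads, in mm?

⌈3500/180⌉ = 20 risers.
R = 3500 ÷ 20 = 175 mm.
Tread T = 655 − 2 × 175 = 305 mm (≥ 222 mm).
20 risers give 19 treads; going = 19 × 305 = 5795 mm.

5795 mm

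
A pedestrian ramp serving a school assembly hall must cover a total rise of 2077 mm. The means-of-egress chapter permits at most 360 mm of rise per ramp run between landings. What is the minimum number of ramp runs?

2077 / 360 = 5.77, so 6 ramp runs are needed.

6 runs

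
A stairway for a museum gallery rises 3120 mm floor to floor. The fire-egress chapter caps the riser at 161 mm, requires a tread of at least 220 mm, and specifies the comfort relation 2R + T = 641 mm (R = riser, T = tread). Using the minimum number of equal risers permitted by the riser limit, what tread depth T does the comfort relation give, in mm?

⌈3120/161⌉ = 20 risers.
Each riser is 3120/20 = 156 mm (≤ 161 mm).
Tread T = 641 − 2 × 156 = 329 mm (≥ 220 mm).

329 mm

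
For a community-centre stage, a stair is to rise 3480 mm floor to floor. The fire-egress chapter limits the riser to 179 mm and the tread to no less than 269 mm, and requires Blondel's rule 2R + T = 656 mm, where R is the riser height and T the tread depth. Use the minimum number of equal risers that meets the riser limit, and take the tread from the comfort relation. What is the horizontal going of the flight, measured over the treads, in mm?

3480 / 179 = 19.44, so 20 risers are needed.
Riser R = 3480 / 20 = 174 mm, within the 179 mm limit.
T = 656 − 2·174 = 308 mm, which satisfies the 269 mm minimum.
Treads = 20 − 1 = 19; going = 19 × 308 = 5852 mm.

5852 mm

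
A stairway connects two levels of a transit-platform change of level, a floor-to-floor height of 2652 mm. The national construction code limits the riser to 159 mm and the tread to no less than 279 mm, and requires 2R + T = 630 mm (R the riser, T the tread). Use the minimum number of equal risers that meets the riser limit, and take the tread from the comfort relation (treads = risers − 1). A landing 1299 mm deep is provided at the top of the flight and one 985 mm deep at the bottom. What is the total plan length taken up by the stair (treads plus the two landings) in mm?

7372 mm

2652 / 159 = 16.68, so 17 risers are needed.
Each riser is 2652/17 = 156 mm (≤ 159 mm).
T = 630 − 2·156 = 318 mm, which satisfies the 279 mm minimum.
17 risers give 16 treads; going = 16 × 318 = 5088 mm.
Enclosure = 5088 + 1299 + 985 = 7372 mm.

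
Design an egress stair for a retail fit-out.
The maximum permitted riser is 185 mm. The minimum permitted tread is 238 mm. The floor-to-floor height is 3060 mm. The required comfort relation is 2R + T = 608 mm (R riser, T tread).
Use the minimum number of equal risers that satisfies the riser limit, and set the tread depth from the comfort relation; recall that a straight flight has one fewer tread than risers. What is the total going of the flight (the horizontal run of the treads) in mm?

3968 mm

At most 185 each: 3060/185 = 16.54, giving 17 risers.
Riser R = 3060 / 17 = 180 mm, within the 185 mm limit.
Tread T = 608 − 2 × 180 = 248 mm (≥ 238 mm).
17 risers give 16 treads; going = 16 × 248 = 3968 mm.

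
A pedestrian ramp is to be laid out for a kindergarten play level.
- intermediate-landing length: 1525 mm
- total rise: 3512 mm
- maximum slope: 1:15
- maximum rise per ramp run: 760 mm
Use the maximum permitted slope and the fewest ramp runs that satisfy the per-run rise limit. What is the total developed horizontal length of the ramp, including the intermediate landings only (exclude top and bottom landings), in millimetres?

At most 760 each: 3512/760 = 4.62, giving 5 ramp runs. That means 4 intermediate landings.
Ramp run (horizontal) at 1:15: 3512 × 15 = 52680 mm.
4 intermediate landings contribute 4 × 1525 = 6100 mm.
Developed length = 52680 + 6100 = 58780 mm.

58780 mm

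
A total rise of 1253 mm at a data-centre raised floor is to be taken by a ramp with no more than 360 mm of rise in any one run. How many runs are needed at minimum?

1253 / 360 = 3.48, so 4 ramp runs are needed.

4 runs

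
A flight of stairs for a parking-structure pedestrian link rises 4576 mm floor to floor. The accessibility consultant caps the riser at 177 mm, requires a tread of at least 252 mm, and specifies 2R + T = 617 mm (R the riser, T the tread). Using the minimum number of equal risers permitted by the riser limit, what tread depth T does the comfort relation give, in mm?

265 mm

⌈4576/177⌉ = 26 risers.
Riser R = 4576 / 26 = 176 mm, within the 177 mm limit.
Tread T = 617 − 2 × 176 = 265 mm (≥ 252 mm).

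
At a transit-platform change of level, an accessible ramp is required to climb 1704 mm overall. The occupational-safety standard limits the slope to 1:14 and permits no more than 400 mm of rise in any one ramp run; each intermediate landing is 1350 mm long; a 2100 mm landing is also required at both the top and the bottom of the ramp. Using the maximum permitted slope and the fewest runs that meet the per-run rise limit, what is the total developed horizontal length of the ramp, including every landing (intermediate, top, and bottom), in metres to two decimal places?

⌈1704/400⌉ = 5 ramp runs. That means 4 intermediate landings.
Ramp run (horizontal) at 1:14: 1704 × 14 = 23856 mm.
4 intermediate landings contribute 4 × 1350 = 5400 mm.
Top and bottom landings: 2 × 2100 = 4200 mm.
Total = 23856 + 5400 + 4200 = 33456 mm.
= 33.46 m.

33.46 m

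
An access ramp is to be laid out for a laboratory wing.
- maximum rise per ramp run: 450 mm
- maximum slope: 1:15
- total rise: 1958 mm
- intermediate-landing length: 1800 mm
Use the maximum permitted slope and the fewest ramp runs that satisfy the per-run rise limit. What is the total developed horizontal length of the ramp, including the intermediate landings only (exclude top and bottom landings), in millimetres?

36570 mm

1958 / 450 = 4.351 → round up to 5 ramp runs. That means 4 intermediate landings.
Horizontal run for 1958 mm of rise at 1:15 is 1958 × 15 = 29370 mm.
4 intermediate landings contribute 4 × 1800 = 7200 mm.
Total developed length = 29370 + 7200 = 36570 mm.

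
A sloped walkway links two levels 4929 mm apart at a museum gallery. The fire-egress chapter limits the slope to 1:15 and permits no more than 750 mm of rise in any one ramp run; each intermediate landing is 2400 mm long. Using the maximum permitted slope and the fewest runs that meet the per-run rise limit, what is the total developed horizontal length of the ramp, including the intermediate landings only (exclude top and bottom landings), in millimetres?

88335 mm

4929 / 750 = 6.572 → round up to 7 ramp runs. That means 6 intermediate landings.
Horizontal run for 4929 mm of rise at 1:15 is 4929 × 15 = 73935 mm.
6 intermediate landings contribute 6 × 2400 = 14400 mm.
Developed length = 73935 + 14400 = 88335 mm.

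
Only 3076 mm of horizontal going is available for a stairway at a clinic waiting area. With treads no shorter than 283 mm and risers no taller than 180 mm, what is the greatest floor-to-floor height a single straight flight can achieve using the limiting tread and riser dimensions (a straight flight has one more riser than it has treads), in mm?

1980 mm

3076 / 283 = 10.87, so 10 treads fit.
Risers = treads + 1 = 11.
Maximum height = 11 × 180 = 1980 mm.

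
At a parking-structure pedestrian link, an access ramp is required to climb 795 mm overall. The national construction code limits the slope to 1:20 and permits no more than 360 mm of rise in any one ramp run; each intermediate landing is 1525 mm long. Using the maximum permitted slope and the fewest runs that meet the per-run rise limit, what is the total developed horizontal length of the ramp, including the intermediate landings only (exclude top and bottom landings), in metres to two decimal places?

18.95 m

795 / 360 = 2.208 → round up to 3 ramp runs. That means 2 intermediate landings.
Horizontal run for 795 mm of rise at 1:20 is 795 × 20 = 15900 mm.
2 intermediate landings contribute 2 × 1525 = 3050 mm.
Total developed length = 15900 + 3050 = 18950 mm.
= 18.95 m.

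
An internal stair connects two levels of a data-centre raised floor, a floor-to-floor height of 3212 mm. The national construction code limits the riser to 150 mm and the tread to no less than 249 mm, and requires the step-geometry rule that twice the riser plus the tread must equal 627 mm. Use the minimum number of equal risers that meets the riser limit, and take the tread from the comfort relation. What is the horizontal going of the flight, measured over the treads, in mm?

7035 mm

3212 / 150 = 21.41, so 22 risers are needed.
Riser R = 3212 / 22 = 146 mm, within the 150 mm limit.
Tread T = 627 − 2 × 146 = 335 mm (≥ 249 mm).
22 risers give 21 treads; going = 21 × 335 = 7035 mm.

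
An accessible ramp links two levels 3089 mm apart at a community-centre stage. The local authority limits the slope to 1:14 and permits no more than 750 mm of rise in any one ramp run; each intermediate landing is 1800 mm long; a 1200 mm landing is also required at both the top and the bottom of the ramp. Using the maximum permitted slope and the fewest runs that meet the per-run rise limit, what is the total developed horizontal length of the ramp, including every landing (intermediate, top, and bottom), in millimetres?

At most 750 each: 3089/750 = 4.12, giving 5 ramp runs. That means 4 intermediate landings.
Horizontal run for 3089 mm of rise at 1:14 is 3089 × 14 = 43246 mm.
Intermediate landings: 4 × 1800 = 7200 mm.
Top and bottom landings: 2 × 1200 = 2400 mm.
Total = 43246 + 7200 + 2400 = 52846 mm.

52846 mm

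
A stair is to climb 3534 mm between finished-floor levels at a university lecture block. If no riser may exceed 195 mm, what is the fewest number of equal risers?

19 risers

3534 / 195 = 18.123 → round up to 19 risers.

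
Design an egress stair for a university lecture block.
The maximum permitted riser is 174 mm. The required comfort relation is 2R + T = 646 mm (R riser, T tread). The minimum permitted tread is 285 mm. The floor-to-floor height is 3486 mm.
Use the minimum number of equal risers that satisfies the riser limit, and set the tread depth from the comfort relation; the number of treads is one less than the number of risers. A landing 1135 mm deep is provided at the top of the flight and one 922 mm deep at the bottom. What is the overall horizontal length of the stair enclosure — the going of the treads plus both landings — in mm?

8337 mm

3486 / 174 = 20.03, so 21 risers are needed.
R = 3486 ÷ 21 = 166 mm.
Tread T = 646 − 2 × 166 = 314 mm (≥ 285 mm).
21 risers give 20 treads; going = 20 × 314 = 6280 mm.
Enclosure = 6280 + 1135 + 922 = 8337 mm.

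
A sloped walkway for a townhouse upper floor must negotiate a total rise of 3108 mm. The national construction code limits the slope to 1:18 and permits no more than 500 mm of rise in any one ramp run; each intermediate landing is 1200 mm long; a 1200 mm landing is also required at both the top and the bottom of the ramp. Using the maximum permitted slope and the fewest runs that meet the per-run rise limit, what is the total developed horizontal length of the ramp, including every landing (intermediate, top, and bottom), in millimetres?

3108 / 500 = 6.22, so 7 ramp runs are needed. That means 6 intermediate landings.
Horizontal run for 3108 mm of rise at 1:18 is 3108 × 18 = 55944 mm.
6 intermediate landings contribute 6 × 1200 = 7200 mm.
Top and bottom landings: 2 × 1200 = 2400 mm.
Total = 55944 + 7200 + 2400 = 65544 mm.

65544 mm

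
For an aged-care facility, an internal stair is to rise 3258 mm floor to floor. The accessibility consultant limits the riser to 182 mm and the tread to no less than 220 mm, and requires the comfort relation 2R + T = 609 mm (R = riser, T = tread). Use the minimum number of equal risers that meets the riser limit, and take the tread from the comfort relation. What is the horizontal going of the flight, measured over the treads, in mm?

3258 / 182 = 17.901 → round up to 18 risers.
Each riser is 3258/18 = 181 mm (≤ 182 mm).
T = 609 − 2·181 = 247 mm, which satisfies the 220 mm minimum.
18 risers give 17 treads; going = 17 × 247 = 4199 mm.

4199 mm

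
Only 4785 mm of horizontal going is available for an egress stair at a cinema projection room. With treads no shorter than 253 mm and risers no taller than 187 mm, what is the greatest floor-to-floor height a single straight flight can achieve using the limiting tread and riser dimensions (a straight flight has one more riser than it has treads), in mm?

Treads that fit: ⌊4785 / 253⌋ = 18.
Risers = treads + 1 = 19.
Maximum height = 19 × 187 = 3553 mm.

3553 mm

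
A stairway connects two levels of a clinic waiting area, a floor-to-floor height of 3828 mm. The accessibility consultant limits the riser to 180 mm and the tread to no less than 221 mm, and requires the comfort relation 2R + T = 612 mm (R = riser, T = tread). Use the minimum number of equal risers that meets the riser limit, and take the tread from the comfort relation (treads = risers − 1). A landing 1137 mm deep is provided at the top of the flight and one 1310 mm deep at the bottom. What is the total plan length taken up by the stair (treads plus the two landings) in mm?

3828 / 180 = 21.27, so 22 risers are needed.
Each riser is 3828/22 = 174 mm (≤ 180 mm).
T = 612 − 2·174 = 264 mm, which satisfies the 221 mm minimum.
Going = (22 − 1) × 264 = 5544 mm.
Enclosure = 5544 + 1137 + 1310 = 7991 mm.

7991 mm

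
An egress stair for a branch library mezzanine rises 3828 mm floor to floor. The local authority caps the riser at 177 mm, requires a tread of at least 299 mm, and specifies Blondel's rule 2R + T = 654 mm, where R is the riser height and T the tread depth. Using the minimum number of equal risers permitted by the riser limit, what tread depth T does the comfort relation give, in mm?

306 mm

At most 177 each: 3828/177 = 21.63, giving 22 risers.
Riser R = 3828 / 22 = 174 mm, within the 177 mm limit.
From 2R + T = 654: T = 654 − 348 = 306 mm.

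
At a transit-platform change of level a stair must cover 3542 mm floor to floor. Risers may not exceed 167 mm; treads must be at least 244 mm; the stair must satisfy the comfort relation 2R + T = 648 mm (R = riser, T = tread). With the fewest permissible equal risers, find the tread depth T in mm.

326 mm

⌈3542/167⌉ = 22 risers.
R = 3542 ÷ 22 = 161 mm.
T = 648 − 2·161 = 326 mm, which satisfies the 244 mm minimum.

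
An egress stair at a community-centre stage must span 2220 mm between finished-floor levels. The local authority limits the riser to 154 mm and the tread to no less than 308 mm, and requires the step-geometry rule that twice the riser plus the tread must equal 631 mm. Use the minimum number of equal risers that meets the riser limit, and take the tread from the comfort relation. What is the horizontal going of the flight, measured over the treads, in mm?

At most 154 each: 2220/154 = 14.42, giving 15 risers.
Riser R = 2220 / 15 = 148 mm, within the 154 mm limit.
From 2R + T = 631: T = 631 − 296 = 335 mm.
Treads = 15 − 1 = 14; going = 14 × 335 = 4690 mm.

4690 mm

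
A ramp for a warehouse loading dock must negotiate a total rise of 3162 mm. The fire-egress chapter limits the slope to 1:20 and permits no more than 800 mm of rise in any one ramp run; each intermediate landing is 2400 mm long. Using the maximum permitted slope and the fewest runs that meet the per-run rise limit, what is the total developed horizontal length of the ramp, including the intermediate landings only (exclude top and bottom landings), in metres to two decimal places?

⌈3162/800⌉ = 4 ramp runs. That means 3 intermediate landings.
Horizontal run for 3162 mm of rise at 1:20 is 3162 × 20 = 63240 mm.
Intermediate landings: 3 × 2400 = 7200 mm.
Developed length = 63240 + 7200 = 70440 mm.
= 70.44 m.

70.44 m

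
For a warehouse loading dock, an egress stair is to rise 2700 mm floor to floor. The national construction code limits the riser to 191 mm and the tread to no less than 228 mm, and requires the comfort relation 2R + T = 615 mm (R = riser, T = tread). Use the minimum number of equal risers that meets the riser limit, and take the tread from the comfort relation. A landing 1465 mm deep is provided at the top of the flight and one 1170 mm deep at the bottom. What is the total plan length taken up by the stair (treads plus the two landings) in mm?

6205 mm

At most 191 each: 2700/191 = 14.14, giving 15 risers.
R = 2700 ÷ 15 = 180 mm.
T = 615 − 2·180 = 255 mm, which satisfies the 228 mm minimum.
Treads = 15 − 1 = 14; going = 14 × 255 = 3570 mm.
Add landings: 3570 + 1465 + 1170 = 6205 mm.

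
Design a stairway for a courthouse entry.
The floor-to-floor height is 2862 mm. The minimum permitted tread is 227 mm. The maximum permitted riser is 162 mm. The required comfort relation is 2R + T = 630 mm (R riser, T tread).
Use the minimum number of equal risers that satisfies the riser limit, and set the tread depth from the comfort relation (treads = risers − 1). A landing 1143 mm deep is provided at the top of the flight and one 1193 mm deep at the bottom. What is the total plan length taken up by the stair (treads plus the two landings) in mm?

At most 162 each: 2862/162 = 17.67, giving 18 risers.
Riser R = 2862 / 18 = 159 mm, within the 162 mm limit.
From 2R + T = 630: T = 630 − 318 = 312 mm.
Going = (18 − 1) × 312 = 5304 mm.
Enclosure = 5304 + 1143 + 1193 = 7640 mm.

7640 mm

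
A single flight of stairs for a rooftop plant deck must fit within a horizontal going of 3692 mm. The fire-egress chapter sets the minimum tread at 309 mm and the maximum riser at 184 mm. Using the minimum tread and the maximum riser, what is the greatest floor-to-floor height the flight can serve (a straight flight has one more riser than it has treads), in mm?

Treads that fit: ⌊3692 / 309⌋ = 11.
Risers = treads + 1 = 12.
Maximum height = 12 × 184 = 2208 mm.

2208 mm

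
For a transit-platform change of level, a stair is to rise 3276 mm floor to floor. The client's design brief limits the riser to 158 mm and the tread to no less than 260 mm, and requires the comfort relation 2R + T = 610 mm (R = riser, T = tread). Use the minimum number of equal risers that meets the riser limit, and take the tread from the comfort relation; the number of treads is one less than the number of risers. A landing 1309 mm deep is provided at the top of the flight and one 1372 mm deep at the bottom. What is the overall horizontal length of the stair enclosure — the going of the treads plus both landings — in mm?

⌈3276/158⌉ = 21 risers.
R = 3276 ÷ 21 = 156 mm.
T = 610 − 2·156 = 298 mm, which satisfies the 260 mm minimum.
21 risers give 20 treads; going = 20 × 298 = 5960 mm.
Add landings: 5960 + 1309 + 1372 = 8641 mm.

8641 mm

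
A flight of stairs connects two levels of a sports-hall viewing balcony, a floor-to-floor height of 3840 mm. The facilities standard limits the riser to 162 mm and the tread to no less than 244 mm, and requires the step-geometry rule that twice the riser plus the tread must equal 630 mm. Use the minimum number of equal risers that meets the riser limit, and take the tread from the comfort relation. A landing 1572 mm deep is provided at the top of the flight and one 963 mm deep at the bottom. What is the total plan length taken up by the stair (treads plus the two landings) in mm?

9665 mm

⌈3840/162⌉ = 24 risers.
R = 3840 ÷ 24 = 160 mm.
Tread T = 630 − 2 × 160 = 310 mm (≥ 244 mm).
Treads = 24 − 1 = 23; going = 23 × 310 = 7130 mm.
Add landings: 7130 + 1572 + 963 = 9665 mm.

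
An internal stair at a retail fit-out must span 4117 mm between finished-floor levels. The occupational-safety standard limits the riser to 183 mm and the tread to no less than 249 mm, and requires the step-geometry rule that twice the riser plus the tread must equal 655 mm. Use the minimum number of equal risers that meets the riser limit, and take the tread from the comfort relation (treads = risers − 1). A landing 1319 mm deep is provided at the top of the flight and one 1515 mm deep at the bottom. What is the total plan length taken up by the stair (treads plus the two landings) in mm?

9368 mm

⌈4117/183⌉ = 23 risers.
Each riser is 4117/23 = 179 mm (≤ 183 mm).
T = 655 − 2·179 = 297 mm, which satisfies the 249 mm minimum.
23 risers give 22 treads; going = 22 × 297 = 6534 mm.
Enclosure = 6534 + 1319 + 1515 = 9368 mm.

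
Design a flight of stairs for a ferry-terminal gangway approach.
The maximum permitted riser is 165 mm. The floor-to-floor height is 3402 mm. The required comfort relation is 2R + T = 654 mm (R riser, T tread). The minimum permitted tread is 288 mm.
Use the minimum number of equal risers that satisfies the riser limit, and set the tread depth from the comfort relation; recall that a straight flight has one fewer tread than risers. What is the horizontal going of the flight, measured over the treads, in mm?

⌈3402/165⌉ = 21 risers.
Riser R = 3402 / 21 = 162 mm, within the 165 mm limit.
From 2R + T = 654: T = 654 − 324 = 330 mm.
21 risers give 20 treads; going = 20 × 330 = 6600 mm.

6600 mm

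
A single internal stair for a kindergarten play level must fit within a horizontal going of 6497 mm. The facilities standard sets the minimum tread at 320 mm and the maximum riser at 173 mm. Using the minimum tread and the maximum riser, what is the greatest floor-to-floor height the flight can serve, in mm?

6497 / 320 = 20.30, so 20 treads fit.
Risers = treads + 1 = 21.
Maximum height = 21 × 173 = 3633 mm.

3633 mm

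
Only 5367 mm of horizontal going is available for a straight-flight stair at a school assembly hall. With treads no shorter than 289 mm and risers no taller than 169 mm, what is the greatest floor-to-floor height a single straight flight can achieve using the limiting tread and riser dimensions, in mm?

Treads that fit: ⌊5367 / 289⌋ = 18.
Risers = treads + 1 = 19.
Maximum height = 19 × 169 = 3211 mm.

3211 mm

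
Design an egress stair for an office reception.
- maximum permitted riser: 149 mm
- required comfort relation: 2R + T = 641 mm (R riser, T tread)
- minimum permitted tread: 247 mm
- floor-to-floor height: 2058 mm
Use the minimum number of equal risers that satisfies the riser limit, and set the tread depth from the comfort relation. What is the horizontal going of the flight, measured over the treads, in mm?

4511 mm

⌈2058/149⌉ = 14 risers.
R = 2058 ÷ 14 = 147 mm.
Tread T = 641 − 2 × 147 = 347 mm (≥ 247 mm).
Going = (14 − 1) × 347 = 4511 mm.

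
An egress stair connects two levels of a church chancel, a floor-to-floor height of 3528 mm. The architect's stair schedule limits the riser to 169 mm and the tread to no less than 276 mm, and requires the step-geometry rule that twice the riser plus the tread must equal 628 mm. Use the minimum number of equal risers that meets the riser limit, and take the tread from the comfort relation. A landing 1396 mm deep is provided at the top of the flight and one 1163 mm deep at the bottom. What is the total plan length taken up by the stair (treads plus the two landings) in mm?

⌈3528/169⌉ = 21 risers.
Each riser is 3528/21 = 168 mm (≤ 169 mm).
From 2R + T = 628: T = 628 − 336 = 292 mm.
21 risers give 20 treads; going = 20 × 292 = 5840 mm.
Add landings: 5840 + 1396 + 1163 = 8399 mm.

8399 mm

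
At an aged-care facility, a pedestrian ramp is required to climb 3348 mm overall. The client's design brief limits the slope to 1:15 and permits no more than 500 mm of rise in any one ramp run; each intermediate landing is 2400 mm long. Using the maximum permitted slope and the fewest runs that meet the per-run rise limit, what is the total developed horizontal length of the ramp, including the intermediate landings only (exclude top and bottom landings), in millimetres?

64620 mm

3348 / 500 = 6.696 → round up to 7 ramp runs. That means 6 intermediate landings.
Horizontal run for 3348 mm of rise at 1:15 is 3348 × 15 = 50220 mm.
6 intermediate landings contribute 6 × 2400 = 14400 mm.
Developed length = 50220 + 14400 = 64620 mm.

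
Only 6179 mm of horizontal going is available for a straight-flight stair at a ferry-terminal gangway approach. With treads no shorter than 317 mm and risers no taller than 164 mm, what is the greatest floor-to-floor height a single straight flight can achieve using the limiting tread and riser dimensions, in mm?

3280 mm

Treads that fit: ⌊6179 / 317⌋ = 19.
Risers = treads + 1 = 20.
Maximum height = 20 × 164 = 3280 mm.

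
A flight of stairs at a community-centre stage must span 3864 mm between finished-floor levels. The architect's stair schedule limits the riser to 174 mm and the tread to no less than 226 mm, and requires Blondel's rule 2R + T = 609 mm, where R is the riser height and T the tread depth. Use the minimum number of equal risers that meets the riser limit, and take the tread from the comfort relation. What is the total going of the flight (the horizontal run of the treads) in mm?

3864 / 174 = 22.207 → round up to 23 risers.
R = 3864 ÷ 23 = 168 mm.
T = 609 − 2·168 = 273 mm, which satisfies the 226 mm minimum.
Treads = 23 − 1 = 22; going = 22 × 273 = 6006 mm.

6006 mm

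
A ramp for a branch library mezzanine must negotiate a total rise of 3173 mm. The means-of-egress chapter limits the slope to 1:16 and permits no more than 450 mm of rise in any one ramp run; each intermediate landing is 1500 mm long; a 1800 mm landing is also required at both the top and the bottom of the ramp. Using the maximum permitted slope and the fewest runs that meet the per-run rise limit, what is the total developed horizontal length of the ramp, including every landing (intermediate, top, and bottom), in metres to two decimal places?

3173 / 450 = 7.051 → round up to 8 ramp runs. That means 7 intermediate landings.
Ramp run (horizontal) at 1:16: 3173 × 16 = 50768 mm.
7 intermediate landings contribute 7 × 1500 = 10500 mm.
Top and bottom landings: 2 × 1800 = 3600 mm.
Total = 50768 + 10500 + 3600 = 64868 mm.
= 64.87 m.

64.87 m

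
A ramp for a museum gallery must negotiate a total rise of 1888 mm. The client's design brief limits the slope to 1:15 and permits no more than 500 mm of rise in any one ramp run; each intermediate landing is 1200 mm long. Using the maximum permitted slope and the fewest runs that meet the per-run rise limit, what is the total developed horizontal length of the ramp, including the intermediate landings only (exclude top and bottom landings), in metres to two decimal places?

31.92 m

1888 / 500 = 3.78, so 4 ramp runs are needed. That means 3 intermediate landings.
Horizontal run for 1888 mm of rise at 1:15 is 1888 × 15 = 28320 mm.
3 intermediate landings contribute 3 × 1200 = 3600 mm.
Developed length = 28320 + 3600 = 31920 mm.
= 31.92 m.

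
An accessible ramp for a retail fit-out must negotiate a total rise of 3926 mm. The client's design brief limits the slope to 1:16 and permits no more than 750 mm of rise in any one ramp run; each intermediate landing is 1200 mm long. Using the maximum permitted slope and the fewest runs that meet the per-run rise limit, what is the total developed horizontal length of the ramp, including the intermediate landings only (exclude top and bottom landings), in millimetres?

At most 750 each: 3926/750 = 5.23, giving 6 ramp runs. That means 5 intermediate landings.
Horizontal run for 3926 mm of rise at 1:16 is 3926 × 16 = 62816 mm.
5 intermediate landings contribute 5 × 1200 = 6000 mm.
Total developed length = 62816 + 6000 = 68816 mm.

68816 mm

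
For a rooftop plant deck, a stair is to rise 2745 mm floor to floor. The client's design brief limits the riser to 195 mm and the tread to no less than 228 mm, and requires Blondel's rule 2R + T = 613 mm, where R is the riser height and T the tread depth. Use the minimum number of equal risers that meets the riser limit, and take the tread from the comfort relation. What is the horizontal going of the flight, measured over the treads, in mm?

3458 mm

2745 / 195 = 14.077 → round up to 15 risers.
R = 2745 ÷ 15 = 183 mm.
From 2R + T = 613: T = 613 − 366 = 247 mm.
Going = (15 − 1) × 247 = 3458 mm.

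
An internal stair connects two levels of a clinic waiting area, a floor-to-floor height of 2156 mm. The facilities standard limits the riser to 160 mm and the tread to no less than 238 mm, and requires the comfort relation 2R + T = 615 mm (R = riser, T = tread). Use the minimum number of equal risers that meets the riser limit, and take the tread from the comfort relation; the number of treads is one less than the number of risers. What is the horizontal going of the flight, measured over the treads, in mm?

2156 / 160 = 13.475 → round up to 14 risers.
Each riser is 2156/14 = 154 mm (≤ 160 mm).
From 2R + T = 615: T = 615 − 308 = 307 mm.
Treads = 14 − 1 = 13; going = 13 × 307 = 3991 mm.

3991 mm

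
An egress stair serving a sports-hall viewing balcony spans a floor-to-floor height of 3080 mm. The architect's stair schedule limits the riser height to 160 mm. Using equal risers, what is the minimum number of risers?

3080 / 160 = 19.250 → round up to 20 risers.

20 risers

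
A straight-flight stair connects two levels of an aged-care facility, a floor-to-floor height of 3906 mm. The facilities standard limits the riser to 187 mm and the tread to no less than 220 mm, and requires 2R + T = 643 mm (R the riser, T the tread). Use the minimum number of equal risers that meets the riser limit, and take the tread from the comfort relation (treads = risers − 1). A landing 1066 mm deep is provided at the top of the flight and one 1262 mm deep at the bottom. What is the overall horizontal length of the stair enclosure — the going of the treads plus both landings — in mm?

3906 / 187 = 20.89, so 21 risers are needed.
Riser R = 3906 / 21 = 186 mm, within the 187 mm limit.
From 2R + T = 643: T = 643 − 372 = 271 mm.
21 risers give 20 treads; going = 20 × 271 = 5420 mm.
Enclosure = 5420 + 1066 + 1262 = 7748 mm.

7748 mm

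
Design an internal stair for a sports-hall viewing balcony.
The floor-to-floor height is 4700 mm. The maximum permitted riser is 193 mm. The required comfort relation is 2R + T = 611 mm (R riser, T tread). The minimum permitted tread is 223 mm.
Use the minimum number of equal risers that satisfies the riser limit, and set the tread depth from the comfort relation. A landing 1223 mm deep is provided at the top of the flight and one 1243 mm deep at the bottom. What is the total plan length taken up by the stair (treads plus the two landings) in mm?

8106 mm

At most 193 each: 4700/193 = 24.35, giving 25 risers.
Riser R = 4700 / 25 = 188 mm, within the 193 mm limit.
From 2R + T = 611: T = 611 − 376 = 235 mm.
Treads = 25 − 1 = 24; going = 24 × 235 = 5640 mm.
Enclosure = 5640 + 1223 + 1243 = 8106 mm.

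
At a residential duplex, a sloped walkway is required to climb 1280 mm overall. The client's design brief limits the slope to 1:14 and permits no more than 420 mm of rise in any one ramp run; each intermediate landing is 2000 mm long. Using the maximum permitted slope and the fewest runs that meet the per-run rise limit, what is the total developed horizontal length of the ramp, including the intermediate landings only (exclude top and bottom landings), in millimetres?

At most 420 each: 1280/420 = 3.05, giving 4 ramp runs. That means 3 intermediate landings.
Ramp run (horizontal) at 1:14: 1280 × 14 = 17920 mm.
Intermediate landings: 3 × 2000 = 6000 mm.
Developed length = 17920 + 6000 = 23920 mm.

23920 mm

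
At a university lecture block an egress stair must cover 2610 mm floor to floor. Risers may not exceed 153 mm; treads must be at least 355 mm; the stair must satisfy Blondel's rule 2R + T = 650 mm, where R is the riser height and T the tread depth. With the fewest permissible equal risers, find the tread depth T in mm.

360 mm

⌈2610/153⌉ = 18 risers.
Each riser is 2610/18 = 145 mm (≤ 153 mm).
T = 650 − 2·145 = 360 mm, which satisfies the 355 mm minimum.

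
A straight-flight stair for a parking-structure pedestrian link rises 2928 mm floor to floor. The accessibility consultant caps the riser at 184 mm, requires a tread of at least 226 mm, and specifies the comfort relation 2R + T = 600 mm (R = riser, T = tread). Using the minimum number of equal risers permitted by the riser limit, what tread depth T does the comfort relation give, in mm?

234 mm

⌈2928/184⌉ = 16 risers.
R = 2928 ÷ 16 = 183 mm.
Tread T = 600 − 2 × 183 = 234 mm (≥ 226 mm).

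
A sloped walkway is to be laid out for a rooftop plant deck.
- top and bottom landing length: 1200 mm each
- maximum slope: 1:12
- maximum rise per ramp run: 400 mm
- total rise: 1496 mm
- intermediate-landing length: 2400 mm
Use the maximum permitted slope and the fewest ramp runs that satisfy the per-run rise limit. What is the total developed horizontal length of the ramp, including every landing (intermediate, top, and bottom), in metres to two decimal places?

⌈1496/400⌉ = 4 ramp runs. That means 3 intermediate landings.
Horizontal run for 1496 mm of rise at 1:12 is 1496 × 12 = 17952 mm.
Intermediate landings: 3 × 2400 = 7200 mm.
Top and bottom landings: 2 × 1200 = 2400 mm.
Total = 17952 + 7200 + 2400 = 27552 mm.
= 27.55 m.

27.55 m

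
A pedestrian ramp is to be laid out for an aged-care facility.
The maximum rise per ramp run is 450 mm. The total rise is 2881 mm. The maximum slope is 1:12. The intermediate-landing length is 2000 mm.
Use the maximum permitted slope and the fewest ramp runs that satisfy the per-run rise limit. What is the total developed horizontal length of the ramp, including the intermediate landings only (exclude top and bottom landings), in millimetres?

46572 mm

⌈2881/450⌉ = 7 ramp runs. That means 6 intermediate landings.
Ramp run (horizontal) at 1:12: 2881 × 12 = 34572 mm.
6 intermediate landings contribute 6 × 2000 = 12000 mm.
Total developed length = 34572 + 12000 = 46572 mm.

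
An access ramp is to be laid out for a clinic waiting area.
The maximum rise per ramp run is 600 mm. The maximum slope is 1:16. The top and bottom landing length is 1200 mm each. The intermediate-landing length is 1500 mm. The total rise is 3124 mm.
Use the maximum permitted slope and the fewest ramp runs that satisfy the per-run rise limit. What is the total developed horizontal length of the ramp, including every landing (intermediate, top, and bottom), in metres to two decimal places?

⌈3124/600⌉ = 6 ramp runs. That means 5 intermediate landings.
Horizontal run for 3124 mm of rise at 1:16 is 3124 × 16 = 49984 mm.
5 intermediate landings contribute 5 × 1500 = 7500 mm.
Top and bottom landings: 2 × 1200 = 2400 mm.
Total = 49984 + 7500 + 2400 = 59884 mm.
= 59.88 m.

59.88 m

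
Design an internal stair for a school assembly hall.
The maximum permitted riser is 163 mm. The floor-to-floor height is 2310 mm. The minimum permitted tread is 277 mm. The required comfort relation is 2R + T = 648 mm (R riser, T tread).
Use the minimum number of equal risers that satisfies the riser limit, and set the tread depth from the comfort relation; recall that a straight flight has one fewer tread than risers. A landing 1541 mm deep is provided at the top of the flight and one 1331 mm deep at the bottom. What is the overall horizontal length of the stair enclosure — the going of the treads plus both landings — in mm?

2310 / 163 = 14.172 → round up to 15 risers.
Each riser is 2310/15 = 154 mm (≤ 163 mm).
Tread T = 648 − 2 × 154 = 340 mm (≥ 277 mm).
Going = (15 − 1) × 340 = 4760 mm.
Enclosure = 4760 + 1541 + 1331 = 7632 mm.

7632 mm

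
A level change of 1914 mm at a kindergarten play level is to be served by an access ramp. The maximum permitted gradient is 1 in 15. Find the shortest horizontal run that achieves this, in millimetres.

28710 mm

At 1:15 the run is 15 × 1914 = 28710 mm.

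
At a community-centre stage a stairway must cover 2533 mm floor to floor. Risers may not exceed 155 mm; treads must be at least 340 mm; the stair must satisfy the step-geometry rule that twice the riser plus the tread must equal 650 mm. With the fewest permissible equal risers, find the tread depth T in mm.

352 mm

At most 155 each: 2533/155 = 16.34, giving 17 risers.
Each riser is 2533/17 = 149 mm (≤ 155 mm).
From 2R + T = 650: T = 650 − 298 = 352 mm.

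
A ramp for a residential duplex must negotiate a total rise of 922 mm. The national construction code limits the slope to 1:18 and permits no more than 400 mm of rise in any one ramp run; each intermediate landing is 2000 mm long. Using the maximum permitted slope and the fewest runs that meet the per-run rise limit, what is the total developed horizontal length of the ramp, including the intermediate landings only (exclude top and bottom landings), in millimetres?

At most 400 each: 922/400 = 2.31, giving 3 ramp runs. That means 2 intermediate landings.
Horizontal run for 922 mm of rise at 1:18 is 922 × 18 = 16596 mm.
2 intermediate landings contribute 2 × 2000 = 4000 mm.
Total developed length = 16596 + 4000 = 20596 mm.

20596 mm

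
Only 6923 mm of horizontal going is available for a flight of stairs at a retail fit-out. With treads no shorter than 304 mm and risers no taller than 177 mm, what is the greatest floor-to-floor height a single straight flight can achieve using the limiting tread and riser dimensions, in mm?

4071 mm

6923 / 304 = 22.77, so 22 treads fit.
Risers = treads + 1 = 23.
Maximum height = 23 × 177 = 4071 mm.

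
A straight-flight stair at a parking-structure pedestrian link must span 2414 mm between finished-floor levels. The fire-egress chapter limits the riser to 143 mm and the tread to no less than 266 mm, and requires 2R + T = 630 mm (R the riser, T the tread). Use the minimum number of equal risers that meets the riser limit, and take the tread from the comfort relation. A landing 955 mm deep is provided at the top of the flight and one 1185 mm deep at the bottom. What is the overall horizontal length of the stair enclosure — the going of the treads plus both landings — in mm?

⌈2414/143⌉ = 17 risers.
R = 2414 ÷ 17 = 142 mm.
Tread T = 630 − 2 × 142 = 346 mm (≥ 266 mm).
Going = (17 − 1) × 346 = 5536 mm.
Add landings: 5536 + 955 + 1185 = 7676 mm.

7676 mm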